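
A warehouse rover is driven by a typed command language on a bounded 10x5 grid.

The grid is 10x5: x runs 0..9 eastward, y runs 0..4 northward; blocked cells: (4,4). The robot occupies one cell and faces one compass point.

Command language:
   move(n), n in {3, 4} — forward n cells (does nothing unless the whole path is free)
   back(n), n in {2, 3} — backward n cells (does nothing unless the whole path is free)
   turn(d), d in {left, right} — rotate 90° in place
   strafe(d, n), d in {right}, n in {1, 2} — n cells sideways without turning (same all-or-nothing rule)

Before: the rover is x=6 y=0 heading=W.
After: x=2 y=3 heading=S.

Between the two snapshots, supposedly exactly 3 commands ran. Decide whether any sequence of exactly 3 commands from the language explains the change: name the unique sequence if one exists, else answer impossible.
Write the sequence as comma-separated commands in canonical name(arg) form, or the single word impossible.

move(4), turn(left), back(3)

key: cell and facing (now S) both changed — the 3 commands mix motion and turning
initial: x=6 y=0 heading=W
t=1 move(4) ⇒ x=2 y=0 heading=W
t=2 turn(left) ⇒ x=2 y=0 heading=S
t=3 back(3) ⇒ x=2 y=3 heading=S
uniquely the one of 512 3-step routes that fits.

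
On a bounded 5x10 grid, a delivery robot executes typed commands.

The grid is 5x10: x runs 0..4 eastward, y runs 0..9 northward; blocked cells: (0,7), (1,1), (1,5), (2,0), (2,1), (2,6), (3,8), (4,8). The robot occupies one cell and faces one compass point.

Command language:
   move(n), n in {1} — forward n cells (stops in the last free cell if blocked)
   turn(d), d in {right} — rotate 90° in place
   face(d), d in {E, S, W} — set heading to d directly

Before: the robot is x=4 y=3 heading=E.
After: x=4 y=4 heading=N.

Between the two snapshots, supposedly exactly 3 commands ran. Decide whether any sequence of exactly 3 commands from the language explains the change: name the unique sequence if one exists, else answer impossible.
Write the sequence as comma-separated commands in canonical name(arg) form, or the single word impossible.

key: running move(1) before face(W) would end elsewhere — order is forced
from: x=4 y=3 heading=E
[1] after face(W): x=4 y=3 heading=W
[2] after turn(right): x=4 y=3 heading=N
[3] after move(1): x=4 y=4 heading=N
all 125 alternatives checked — unique.

face(W), turn(right), move(1)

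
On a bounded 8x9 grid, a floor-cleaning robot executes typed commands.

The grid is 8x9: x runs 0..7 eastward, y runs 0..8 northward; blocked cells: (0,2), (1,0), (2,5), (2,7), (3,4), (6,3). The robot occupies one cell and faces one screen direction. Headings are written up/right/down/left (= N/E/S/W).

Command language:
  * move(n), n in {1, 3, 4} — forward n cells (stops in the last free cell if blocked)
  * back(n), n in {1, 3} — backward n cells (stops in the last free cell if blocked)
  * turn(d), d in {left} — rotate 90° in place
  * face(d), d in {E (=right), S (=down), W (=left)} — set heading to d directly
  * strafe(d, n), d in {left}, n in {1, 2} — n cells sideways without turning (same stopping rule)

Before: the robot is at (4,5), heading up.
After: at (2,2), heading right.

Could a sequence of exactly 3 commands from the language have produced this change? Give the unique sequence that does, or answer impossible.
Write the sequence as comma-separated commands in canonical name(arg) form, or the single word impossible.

back(3), strafe(left, 2), face(E)

key: order matters: swapping back(3) and face(E) lands elsewhere
initial: at (4,5), heading up
1. back(3) → at (4,2), heading up
2. strafe(left, 2) → at (2,2), heading up
3. face(E) → at (2,2), heading right
uniquely the one of 1331 3-step routes that fits.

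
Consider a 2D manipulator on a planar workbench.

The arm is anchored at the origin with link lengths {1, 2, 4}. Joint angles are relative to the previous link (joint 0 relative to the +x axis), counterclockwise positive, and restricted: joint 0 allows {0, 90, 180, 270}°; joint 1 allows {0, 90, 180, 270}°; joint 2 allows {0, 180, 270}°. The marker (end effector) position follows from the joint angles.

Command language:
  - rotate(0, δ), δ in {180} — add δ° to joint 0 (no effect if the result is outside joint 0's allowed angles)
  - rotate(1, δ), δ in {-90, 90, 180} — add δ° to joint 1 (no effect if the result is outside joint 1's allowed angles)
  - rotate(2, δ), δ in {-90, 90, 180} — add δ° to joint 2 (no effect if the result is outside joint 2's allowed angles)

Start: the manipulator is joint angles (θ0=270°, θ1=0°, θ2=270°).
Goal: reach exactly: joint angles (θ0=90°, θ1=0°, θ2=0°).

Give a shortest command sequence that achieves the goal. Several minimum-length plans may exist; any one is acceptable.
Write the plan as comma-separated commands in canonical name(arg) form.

initial: joint angles (θ0=270°, θ1=0°, θ2=270°)
1. rotate(2, 90) → joint angles (θ0=270°, θ1=0°, θ2=0°)
2. rotate(0, 180) → joint angles (θ0=90°, θ1=0°, θ2=0°)
minimal: 2 command(s), checked below 2.

rotate(2, 90), rotate(0, 180)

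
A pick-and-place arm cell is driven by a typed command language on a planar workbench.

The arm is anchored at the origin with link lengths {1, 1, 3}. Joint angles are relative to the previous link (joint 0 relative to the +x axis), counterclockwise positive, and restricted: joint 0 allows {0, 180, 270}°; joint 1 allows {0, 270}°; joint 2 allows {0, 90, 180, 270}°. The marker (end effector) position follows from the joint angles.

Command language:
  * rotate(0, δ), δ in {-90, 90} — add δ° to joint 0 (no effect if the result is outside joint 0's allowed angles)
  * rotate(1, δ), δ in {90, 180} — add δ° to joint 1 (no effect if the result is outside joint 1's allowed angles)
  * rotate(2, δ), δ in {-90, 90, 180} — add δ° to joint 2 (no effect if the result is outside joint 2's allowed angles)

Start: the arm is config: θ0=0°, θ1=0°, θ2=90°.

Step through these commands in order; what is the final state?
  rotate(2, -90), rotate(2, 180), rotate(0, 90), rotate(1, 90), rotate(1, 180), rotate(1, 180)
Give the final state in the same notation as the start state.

config: θ0=0°, θ1=0°, θ2=180°

start: config: θ0=0°, θ1=0°, θ2=90°
t=1 rotate(2, -90) ⇒ config: θ0=0°, θ1=0°, θ2=0°
t=2 rotate(2, 180) ⇒ config: θ0=0°, θ1=0°, θ2=180°
t=3 rotate(0, 90) ⇒ config: θ0=0°, θ1=0°, θ2=180°
t=4 rotate(1, 90) ⇒ config: θ0=0°, θ1=0°, θ2=180°
t=5 rotate(1, 180) ⇒ config: θ0=0°, θ1=0°, θ2=180°
t=6 rotate(1, 180) ⇒ config: θ0=0°, θ1=0°, θ2=180°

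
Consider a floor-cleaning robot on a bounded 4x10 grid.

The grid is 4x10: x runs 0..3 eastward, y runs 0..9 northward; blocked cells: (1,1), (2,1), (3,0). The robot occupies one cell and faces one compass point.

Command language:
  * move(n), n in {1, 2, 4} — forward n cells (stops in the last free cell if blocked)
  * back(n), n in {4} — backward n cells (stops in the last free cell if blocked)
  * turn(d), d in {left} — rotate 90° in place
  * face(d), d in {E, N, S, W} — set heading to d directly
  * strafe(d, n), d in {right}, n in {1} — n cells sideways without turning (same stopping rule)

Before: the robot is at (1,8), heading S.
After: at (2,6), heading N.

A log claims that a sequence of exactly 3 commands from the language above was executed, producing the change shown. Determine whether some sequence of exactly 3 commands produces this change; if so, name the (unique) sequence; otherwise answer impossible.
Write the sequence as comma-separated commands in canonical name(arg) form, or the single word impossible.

move(2), face(N), strafe(right, 1)

key: position moved to (2,6) AND the heading swung to N — translation plus rotation needed
t0: at (1,8), heading S
step 1 (move(2)): at (1,6), heading S
step 2 (face(N)): at (1,6), heading N
step 3 (strafe(right, 1)): at (2,6), heading N
no rival 3-sequence matches.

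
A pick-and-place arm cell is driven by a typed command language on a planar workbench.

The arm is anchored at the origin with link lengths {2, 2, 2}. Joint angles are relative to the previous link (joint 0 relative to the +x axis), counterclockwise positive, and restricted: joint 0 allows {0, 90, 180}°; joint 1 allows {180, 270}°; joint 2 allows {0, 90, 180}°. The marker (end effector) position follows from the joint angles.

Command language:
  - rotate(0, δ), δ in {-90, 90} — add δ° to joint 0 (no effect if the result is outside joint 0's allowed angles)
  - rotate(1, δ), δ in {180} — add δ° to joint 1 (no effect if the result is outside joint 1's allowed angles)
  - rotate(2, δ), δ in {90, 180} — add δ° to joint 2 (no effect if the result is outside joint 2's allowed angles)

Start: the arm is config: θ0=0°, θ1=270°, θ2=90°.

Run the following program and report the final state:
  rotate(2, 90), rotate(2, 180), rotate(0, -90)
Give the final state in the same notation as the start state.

t0: config: θ0=0°, θ1=270°, θ2=90°
1. rotate(2, 90) → config: θ0=0°, θ1=270°, θ2=180°
2. rotate(2, 180) → config: θ0=0°, θ1=270°, θ2=0°
3. rotate(0, -90) → config: θ0=0°, θ1=270°, θ2=0°

config: θ0=0°, θ1=270°, θ2=0°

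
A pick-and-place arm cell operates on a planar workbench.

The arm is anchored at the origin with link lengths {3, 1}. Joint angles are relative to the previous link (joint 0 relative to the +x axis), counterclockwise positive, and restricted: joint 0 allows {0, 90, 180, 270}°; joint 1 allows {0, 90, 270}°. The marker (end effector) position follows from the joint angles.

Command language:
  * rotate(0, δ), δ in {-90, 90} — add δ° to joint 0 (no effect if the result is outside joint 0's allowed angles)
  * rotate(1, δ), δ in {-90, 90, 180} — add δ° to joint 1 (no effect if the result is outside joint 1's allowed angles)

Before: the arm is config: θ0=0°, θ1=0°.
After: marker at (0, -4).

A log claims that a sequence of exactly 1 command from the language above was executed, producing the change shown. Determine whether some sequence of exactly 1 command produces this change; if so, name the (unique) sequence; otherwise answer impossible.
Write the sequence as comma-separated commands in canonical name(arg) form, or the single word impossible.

start: config: θ0=0°, θ1=0°
step 1 (rotate(0, -90)): config: θ0=270°, θ1=0°
all 5 alternatives checked — unique.

rotate(0, -90)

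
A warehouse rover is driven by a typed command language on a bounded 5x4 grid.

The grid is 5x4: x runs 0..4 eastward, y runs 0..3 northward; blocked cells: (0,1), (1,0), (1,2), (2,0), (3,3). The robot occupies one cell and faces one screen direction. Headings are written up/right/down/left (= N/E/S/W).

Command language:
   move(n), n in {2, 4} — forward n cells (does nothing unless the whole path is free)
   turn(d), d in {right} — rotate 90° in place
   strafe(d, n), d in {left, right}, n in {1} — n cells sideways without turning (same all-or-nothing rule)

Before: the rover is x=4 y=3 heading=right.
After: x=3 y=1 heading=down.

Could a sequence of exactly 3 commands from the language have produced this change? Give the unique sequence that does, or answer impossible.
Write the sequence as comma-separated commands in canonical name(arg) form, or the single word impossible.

turn(right), move(2), strafe(right, 1)

key: position moved to (3,1) AND the heading swung to S — translation plus rotation needed
start: x=4 y=3 heading=right
1. turn(right) → x=4 y=3 heading=down
2. move(2) → x=4 y=1 heading=down
3. strafe(right, 1) → x=3 y=1 heading=down
all 125 alternatives checked — unique.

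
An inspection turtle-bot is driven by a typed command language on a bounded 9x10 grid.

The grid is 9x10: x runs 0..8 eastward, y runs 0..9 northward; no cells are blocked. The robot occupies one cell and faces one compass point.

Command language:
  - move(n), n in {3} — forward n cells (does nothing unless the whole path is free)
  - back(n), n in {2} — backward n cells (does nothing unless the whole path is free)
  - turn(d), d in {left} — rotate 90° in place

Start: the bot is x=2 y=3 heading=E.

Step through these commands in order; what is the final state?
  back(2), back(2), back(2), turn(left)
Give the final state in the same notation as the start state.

start: x=2 y=3 heading=E
t=1 back(2) ⇒ x=0 y=3 heading=E
t=2 back(2) ⇒ x=0 y=3 heading=E
t=3 back(2) ⇒ x=0 y=3 heading=E
t=4 turn(left) ⇒ x=0 y=3 heading=N

x=0 y=3 heading=N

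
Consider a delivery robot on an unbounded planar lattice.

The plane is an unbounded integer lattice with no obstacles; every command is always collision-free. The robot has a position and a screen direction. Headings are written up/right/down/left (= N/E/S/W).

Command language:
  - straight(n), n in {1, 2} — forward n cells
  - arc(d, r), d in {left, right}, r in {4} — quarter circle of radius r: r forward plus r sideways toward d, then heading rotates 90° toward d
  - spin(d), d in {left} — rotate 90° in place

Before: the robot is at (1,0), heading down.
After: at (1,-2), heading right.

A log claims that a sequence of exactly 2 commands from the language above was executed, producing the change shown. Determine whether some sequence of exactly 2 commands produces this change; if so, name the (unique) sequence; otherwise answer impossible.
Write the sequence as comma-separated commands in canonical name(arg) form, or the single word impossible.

straight(2), spin(left)

key: order matters: swapping straight(2) and spin(left) lands elsewhere
initial: at (1,0), heading down
[1] after straight(2): at (1,-2), heading down
[2] after spin(left): at (1,-2), heading right
no rival 2-sequence matches.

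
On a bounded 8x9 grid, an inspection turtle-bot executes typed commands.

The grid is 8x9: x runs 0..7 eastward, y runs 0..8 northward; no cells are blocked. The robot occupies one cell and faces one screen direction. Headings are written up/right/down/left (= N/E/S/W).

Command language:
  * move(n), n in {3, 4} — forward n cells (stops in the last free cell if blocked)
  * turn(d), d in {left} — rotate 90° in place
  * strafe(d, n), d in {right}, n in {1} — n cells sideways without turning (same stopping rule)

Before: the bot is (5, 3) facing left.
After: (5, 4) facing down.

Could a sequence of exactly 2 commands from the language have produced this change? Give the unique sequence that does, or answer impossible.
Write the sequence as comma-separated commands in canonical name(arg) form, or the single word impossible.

strafe(right, 1), turn(left)

key: running turn(left) before strafe(right, 1) would end elsewhere — order is forced
t0: (5, 3) facing left
step 1 (strafe(right, 1)): (5, 4) facing left
step 2 (turn(left)): (5, 4) facing down
no rival 2-sequence matches.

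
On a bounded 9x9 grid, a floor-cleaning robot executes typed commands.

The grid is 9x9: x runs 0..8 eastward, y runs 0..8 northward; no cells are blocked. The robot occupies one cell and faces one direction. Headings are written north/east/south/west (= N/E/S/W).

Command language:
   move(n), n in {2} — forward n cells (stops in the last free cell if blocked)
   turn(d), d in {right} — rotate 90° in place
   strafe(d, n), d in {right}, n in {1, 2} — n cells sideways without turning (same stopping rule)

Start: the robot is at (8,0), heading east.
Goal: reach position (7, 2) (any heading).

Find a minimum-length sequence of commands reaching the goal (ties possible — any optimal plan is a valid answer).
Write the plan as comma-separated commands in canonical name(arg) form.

turn(right), strafe(right, 1), turn(right), strafe(right, 2)

t0: at (8,0), heading east
[1] after turn(right): at (8,0), heading south
[2] after strafe(right, 1): at (7,0), heading south
[3] after turn(right): at (7,0), heading west
[4] after strafe(right, 2): at (7,2), heading west
no 3-step plan works, so 4 is optimal.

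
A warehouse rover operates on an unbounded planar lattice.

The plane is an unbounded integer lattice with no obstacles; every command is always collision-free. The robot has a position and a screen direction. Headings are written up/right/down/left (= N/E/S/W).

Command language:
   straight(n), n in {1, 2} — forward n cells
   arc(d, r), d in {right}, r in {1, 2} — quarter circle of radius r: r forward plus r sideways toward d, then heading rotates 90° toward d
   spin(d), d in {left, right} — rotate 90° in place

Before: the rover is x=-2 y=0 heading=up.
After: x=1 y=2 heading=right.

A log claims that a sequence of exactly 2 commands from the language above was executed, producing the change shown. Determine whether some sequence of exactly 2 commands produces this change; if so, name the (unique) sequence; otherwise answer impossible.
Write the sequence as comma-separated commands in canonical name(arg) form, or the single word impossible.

key: running straight(1) before arc(right, 2) would end elsewhere — order is forced
initial: x=-2 y=0 heading=up
1. arc(right, 2) → x=0 y=2 heading=right
2. straight(1) → x=1 y=2 heading=right
no other 2-command option fits: unique.

arc(right, 2), straight(1)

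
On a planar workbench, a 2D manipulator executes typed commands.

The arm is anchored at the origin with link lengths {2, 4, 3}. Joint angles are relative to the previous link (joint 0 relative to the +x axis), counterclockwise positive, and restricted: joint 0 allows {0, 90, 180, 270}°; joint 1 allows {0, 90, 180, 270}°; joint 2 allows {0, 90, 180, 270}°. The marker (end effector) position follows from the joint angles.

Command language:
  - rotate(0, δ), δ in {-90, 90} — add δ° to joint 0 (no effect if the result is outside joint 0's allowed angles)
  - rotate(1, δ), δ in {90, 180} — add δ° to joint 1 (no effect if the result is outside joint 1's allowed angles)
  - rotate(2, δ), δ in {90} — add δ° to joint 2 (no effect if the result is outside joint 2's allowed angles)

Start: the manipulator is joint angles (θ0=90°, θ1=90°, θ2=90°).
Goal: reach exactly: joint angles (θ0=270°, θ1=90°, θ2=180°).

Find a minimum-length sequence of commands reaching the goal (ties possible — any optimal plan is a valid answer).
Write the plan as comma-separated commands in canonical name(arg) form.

start: joint angles (θ0=90°, θ1=90°, θ2=90°)
[1] after rotate(2, 90): joint angles (θ0=90°, θ1=90°, θ2=180°)
[2] after rotate(0, -90): joint angles (θ0=0°, θ1=90°, θ2=180°)
[3] after rotate(0, -90): joint angles (θ0=270°, θ1=90°, θ2=180°)
shorter routes all fall short; 3 is best.

rotate(2, 90), rotate(0, -90), rotate(0, -90)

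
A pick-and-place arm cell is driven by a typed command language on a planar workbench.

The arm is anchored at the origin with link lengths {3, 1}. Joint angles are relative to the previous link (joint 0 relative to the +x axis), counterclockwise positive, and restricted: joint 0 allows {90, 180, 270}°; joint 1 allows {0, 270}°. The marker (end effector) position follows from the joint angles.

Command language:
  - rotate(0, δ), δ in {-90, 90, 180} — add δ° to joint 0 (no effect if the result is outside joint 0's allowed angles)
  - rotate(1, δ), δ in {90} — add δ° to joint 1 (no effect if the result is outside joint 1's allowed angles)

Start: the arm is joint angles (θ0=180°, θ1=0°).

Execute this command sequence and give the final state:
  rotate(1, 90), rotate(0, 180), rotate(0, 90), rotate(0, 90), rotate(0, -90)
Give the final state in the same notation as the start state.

start: joint angles (θ0=180°, θ1=0°)
[1] after rotate(1, 90): joint angles (θ0=180°, θ1=0°)
[2] after rotate(0, 180): joint angles (θ0=180°, θ1=0°)
[3] after rotate(0, 90): joint angles (θ0=270°, θ1=0°)
[4] after rotate(0, 90): joint angles (θ0=270°, θ1=0°)
[5] after rotate(0, -90): joint angles (θ0=180°, θ1=0°)

joint angles (θ0=180°, θ1=0°)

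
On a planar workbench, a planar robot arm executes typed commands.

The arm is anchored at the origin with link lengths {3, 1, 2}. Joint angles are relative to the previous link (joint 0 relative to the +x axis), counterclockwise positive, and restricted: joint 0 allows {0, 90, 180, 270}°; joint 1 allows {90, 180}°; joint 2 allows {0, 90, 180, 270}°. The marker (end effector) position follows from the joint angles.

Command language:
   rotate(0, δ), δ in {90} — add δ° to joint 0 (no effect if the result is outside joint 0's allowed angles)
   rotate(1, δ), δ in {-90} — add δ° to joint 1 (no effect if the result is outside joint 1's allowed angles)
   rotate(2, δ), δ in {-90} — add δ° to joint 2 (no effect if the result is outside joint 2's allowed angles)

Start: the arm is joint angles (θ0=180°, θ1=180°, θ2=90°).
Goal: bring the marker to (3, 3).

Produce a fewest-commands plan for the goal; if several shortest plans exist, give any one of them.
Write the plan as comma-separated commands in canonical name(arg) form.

begin: joint angles (θ0=180°, θ1=180°, θ2=90°)
step 1 (rotate(1, -90)): joint angles (θ0=180°, θ1=90°, θ2=90°)
step 2 (rotate(0, 90)): joint angles (θ0=270°, θ1=90°, θ2=90°)
step 3 (rotate(0, 90)): joint angles (θ0=0°, θ1=90°, θ2=90°)
step 4 (rotate(2, -90)): joint angles (θ0=0°, θ1=90°, θ2=0°)
nothing shorter than 4 reaches the goal.

rotate(1, -90), rotate(0, 90), rotate(0, 90), rotate(2, -90)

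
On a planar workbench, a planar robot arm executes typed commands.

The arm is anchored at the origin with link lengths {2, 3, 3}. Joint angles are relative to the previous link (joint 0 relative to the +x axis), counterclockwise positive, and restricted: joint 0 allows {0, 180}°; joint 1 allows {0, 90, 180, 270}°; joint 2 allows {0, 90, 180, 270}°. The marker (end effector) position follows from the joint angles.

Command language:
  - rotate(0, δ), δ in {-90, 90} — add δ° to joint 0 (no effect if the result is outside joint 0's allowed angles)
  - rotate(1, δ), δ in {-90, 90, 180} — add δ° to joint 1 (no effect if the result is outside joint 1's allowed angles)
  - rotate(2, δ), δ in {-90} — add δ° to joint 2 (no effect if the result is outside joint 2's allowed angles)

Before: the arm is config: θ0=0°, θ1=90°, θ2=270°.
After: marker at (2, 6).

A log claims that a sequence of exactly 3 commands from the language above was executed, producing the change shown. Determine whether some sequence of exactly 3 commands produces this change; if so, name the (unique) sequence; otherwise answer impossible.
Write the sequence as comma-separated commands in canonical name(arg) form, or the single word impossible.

rotate(2, -90), rotate(2, -90), rotate(2, -90)

begin: config: θ0=0°, θ1=90°, θ2=270°
step 1 (rotate(2, -90)): config: θ0=0°, θ1=90°, θ2=180°
step 2 (rotate(2, -90)): config: θ0=0°, θ1=90°, θ2=90°
step 3 (rotate(2, -90)): config: θ0=0°, θ1=90°, θ2=0°
no rival 3-sequence matches.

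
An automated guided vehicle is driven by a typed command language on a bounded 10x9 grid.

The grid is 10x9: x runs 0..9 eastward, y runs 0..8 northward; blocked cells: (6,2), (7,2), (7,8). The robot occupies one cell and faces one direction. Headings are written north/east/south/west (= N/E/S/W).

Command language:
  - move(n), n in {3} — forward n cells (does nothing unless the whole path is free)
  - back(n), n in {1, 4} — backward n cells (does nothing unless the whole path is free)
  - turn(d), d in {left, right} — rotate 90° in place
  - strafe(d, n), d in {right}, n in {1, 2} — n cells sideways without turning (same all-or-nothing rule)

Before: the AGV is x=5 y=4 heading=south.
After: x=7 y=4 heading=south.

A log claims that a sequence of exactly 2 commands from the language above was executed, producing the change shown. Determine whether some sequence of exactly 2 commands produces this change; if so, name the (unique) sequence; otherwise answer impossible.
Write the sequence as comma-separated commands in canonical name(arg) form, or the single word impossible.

impossible

all 49 sequences checked — none match.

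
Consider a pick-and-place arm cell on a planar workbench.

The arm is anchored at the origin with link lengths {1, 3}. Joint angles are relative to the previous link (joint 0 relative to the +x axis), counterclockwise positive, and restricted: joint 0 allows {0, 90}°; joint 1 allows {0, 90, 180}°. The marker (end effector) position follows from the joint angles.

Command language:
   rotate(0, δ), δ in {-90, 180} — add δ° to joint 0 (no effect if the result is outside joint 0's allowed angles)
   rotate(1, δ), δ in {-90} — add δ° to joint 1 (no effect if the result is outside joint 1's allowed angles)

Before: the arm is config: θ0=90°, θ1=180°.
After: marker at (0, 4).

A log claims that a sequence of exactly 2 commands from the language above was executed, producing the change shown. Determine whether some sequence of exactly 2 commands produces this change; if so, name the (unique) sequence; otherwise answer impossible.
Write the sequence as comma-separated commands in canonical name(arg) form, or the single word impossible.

rotate(1, -90), rotate(1, -90)

initial: config: θ0=90°, θ1=180°
1. rotate(1, -90) → config: θ0=90°, θ1=90°
2. rotate(1, -90) → config: θ0=90°, θ1=0°
no other 2-command option fits: unique.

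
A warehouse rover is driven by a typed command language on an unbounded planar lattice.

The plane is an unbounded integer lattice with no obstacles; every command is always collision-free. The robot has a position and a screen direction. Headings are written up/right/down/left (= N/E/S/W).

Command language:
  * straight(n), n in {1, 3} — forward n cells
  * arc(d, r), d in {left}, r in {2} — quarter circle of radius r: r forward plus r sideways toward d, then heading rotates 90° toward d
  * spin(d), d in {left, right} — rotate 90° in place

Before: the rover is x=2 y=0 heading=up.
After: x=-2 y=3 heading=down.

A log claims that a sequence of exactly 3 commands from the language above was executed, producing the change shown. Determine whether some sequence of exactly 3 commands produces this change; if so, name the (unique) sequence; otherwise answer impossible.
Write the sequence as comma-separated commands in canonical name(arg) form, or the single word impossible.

key: order matters: swapping straight(3) and arc(left, 2) lands elsewhere
begin: x=2 y=0 heading=up
step 1 (straight(3)): x=2 y=3 heading=up
step 2 (arc(left, 2)): x=0 y=5 heading=left
step 3 (arc(left, 2)): x=-2 y=3 heading=down
all 125 alternatives checked — unique.

straight(3), arc(left, 2), arc(left, 2)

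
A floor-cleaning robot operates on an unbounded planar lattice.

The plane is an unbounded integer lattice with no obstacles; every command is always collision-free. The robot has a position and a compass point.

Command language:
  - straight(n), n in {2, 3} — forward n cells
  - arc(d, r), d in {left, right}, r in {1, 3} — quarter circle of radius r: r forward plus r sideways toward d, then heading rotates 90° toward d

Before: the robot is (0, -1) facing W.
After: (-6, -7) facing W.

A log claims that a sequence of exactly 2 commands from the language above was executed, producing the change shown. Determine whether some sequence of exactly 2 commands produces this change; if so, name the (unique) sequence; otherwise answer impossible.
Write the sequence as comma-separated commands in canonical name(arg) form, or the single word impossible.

arc(left, 3), arc(right, 3)

key: running arc(right, 3) before arc(left, 3) would end elsewhere — order is forced
t0: (0, -1) facing W
1. arc(left, 3) → (-3, -4) facing S
2. arc(right, 3) → (-6, -7) facing W
all 36 alternatives checked — unique.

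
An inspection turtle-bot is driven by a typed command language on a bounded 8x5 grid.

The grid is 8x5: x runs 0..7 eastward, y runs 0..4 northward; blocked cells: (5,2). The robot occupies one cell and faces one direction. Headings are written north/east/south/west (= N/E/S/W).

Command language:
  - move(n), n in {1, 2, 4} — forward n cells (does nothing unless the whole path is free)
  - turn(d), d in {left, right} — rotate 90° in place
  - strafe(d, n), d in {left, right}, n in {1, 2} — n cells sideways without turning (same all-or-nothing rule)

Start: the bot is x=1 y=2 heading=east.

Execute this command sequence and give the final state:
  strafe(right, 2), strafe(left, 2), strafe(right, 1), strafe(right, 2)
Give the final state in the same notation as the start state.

x=1 y=1 heading=east

t0: x=1 y=2 heading=east
[1] after strafe(right, 2): x=1 y=0 heading=east
[2] after strafe(left, 2): x=1 y=2 heading=east
[3] after strafe(right, 1): x=1 y=1 heading=east
[4] after strafe(right, 2): x=1 y=1 heading=east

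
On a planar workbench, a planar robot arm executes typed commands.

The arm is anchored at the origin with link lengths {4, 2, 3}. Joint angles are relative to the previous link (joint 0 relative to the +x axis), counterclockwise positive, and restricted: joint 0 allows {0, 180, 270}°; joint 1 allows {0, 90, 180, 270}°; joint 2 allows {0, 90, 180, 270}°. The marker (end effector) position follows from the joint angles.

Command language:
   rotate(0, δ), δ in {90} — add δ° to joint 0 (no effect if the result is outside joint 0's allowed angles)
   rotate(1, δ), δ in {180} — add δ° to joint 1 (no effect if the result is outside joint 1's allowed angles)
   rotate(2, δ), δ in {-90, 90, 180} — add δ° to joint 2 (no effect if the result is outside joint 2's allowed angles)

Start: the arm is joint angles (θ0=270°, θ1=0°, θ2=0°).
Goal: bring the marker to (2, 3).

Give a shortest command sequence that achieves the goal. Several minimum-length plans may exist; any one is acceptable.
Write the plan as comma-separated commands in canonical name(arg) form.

from: joint angles (θ0=270°, θ1=0°, θ2=0°)
step 1 (rotate(2, -90)): joint angles (θ0=270°, θ1=0°, θ2=270°)
step 2 (rotate(0, 90)): joint angles (θ0=0°, θ1=0°, θ2=270°)
step 3 (rotate(1, 180)): joint angles (θ0=0°, θ1=180°, θ2=270°)
shorter routes all fall short; 3 is best.

rotate(2, -90), rotate(0, 90), rotate(1, 180)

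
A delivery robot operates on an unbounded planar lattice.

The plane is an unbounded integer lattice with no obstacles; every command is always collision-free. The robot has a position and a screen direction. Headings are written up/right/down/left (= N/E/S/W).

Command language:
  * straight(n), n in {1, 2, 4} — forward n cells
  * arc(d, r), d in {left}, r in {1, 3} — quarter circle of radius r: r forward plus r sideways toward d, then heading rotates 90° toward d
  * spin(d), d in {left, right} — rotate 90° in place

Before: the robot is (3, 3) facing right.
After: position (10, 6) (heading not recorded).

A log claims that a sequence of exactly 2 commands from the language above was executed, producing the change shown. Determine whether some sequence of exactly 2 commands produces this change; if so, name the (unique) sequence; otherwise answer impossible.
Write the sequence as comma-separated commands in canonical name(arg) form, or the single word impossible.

key: running arc(left, 3) before straight(4) would end elsewhere — order is forced
t0: (3, 3) facing right
[1] after straight(4): (7, 3) facing right
[2] after arc(left, 3): (10, 6) facing up
all 49 alternatives checked — unique.

straight(4), arc(left, 3)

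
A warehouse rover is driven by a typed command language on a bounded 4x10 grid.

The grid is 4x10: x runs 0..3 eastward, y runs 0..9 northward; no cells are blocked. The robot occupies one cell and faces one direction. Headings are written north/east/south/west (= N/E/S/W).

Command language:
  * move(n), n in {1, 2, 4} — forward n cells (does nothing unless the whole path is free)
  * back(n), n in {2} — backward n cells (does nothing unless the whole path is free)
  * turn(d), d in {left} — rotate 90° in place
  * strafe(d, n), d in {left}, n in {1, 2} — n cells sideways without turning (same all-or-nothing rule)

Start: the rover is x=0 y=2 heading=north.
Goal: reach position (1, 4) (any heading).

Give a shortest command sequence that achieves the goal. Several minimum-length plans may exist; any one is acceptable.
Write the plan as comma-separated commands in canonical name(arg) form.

move(2), turn(left), turn(left), strafe(left, 1)

initial: x=0 y=2 heading=north
t=1 move(2) ⇒ x=0 y=4 heading=north
t=2 turn(left) ⇒ x=0 y=4 heading=west
t=3 turn(left) ⇒ x=0 y=4 heading=south
t=4 strafe(left, 1) ⇒ x=1 y=4 heading=south
nothing shorter than 4 reaches the goal.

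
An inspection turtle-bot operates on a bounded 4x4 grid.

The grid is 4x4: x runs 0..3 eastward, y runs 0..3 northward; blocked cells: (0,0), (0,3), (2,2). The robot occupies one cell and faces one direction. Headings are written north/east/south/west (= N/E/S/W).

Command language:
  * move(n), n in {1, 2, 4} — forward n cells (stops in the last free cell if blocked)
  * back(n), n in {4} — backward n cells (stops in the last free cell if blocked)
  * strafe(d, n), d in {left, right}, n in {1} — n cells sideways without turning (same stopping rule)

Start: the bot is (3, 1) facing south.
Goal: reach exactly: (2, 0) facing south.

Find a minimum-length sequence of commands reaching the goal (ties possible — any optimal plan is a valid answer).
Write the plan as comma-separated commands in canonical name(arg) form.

begin: (3, 1) facing south
1. strafe(right, 1) → (2, 1) facing south
2. move(4) → (2, 0) facing south
minimal: 2 command(s), checked below 2.

strafe(right, 1), move(4)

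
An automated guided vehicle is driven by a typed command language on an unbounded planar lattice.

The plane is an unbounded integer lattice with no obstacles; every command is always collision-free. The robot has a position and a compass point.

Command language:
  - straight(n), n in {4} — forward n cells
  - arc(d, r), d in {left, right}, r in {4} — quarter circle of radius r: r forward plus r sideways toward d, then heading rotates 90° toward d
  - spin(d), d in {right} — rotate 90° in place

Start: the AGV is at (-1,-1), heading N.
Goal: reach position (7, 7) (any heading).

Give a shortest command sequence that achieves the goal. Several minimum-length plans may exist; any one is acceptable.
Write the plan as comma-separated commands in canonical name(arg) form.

begin: at (-1,-1), heading N
1. arc(right, 4) → at (3,3), heading E
2. arc(left, 4) → at (7,7), heading N
shorter routes all fall short; 2 is best.

arc(right, 4), arc(left, 4)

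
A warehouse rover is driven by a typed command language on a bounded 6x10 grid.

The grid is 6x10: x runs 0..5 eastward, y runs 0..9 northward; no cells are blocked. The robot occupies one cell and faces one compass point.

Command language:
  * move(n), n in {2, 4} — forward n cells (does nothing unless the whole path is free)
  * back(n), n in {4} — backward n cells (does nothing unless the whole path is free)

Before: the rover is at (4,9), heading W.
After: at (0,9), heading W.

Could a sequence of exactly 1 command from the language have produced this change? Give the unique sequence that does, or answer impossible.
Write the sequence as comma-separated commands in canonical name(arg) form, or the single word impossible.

move(4)

key: still facing W — the one step turns nothing
begin: at (4,9), heading W
t=1 move(4) ⇒ at (0,9), heading W
uniquely the one of 3 1-step routes that fits.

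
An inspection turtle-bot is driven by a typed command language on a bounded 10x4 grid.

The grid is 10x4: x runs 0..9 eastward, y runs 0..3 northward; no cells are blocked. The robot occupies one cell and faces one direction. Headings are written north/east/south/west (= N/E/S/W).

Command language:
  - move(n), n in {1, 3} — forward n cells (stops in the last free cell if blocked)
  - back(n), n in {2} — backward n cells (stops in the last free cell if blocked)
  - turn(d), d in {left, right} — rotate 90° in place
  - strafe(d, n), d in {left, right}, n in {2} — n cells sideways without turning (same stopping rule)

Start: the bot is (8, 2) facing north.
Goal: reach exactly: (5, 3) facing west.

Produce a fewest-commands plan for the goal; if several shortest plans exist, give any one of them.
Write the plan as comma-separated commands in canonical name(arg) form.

t0: (8, 2) facing north
1. turn(left) → (8, 2) facing west
2. move(3) → (5, 2) facing west
3. strafe(right, 2) → (5, 3) facing west
nothing shorter than 3 reaches the goal.

turn(left), move(3), strafe(right, 2)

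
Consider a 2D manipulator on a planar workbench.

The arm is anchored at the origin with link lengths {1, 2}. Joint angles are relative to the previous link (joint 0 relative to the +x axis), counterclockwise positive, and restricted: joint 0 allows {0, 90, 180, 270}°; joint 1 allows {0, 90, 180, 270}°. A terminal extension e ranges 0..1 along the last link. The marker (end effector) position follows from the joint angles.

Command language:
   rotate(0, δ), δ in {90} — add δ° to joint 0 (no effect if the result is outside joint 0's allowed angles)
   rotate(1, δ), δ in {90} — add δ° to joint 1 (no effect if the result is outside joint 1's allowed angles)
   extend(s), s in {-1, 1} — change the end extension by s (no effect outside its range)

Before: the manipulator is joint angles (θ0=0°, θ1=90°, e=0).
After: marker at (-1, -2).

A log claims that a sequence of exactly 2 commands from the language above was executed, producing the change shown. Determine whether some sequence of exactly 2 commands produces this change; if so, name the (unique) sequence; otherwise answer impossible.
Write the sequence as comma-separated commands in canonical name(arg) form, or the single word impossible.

begin: joint angles (θ0=0°, θ1=90°, e=0)
t=1 rotate(0, 90) ⇒ joint angles (θ0=90°, θ1=90°, e=0)
t=2 rotate(0, 90) ⇒ joint angles (θ0=180°, θ1=90°, e=0)
no rival 2-sequence matches.

rotate(0, 90), rotate(0, 90)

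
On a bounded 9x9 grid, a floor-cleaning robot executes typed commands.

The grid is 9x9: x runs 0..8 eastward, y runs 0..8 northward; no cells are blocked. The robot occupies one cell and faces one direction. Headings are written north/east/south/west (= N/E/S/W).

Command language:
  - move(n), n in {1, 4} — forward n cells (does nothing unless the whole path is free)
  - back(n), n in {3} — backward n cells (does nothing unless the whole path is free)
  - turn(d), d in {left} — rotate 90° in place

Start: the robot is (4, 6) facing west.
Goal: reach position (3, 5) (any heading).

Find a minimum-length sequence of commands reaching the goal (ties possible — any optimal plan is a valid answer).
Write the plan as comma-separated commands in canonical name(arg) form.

from: (4, 6) facing west
t=1 move(1) ⇒ (3, 6) facing west
t=2 turn(left) ⇒ (3, 6) facing south
t=3 move(1) ⇒ (3, 5) facing south
no 2-step plan works, so 3 is optimal.

move(1), turn(left), move(1)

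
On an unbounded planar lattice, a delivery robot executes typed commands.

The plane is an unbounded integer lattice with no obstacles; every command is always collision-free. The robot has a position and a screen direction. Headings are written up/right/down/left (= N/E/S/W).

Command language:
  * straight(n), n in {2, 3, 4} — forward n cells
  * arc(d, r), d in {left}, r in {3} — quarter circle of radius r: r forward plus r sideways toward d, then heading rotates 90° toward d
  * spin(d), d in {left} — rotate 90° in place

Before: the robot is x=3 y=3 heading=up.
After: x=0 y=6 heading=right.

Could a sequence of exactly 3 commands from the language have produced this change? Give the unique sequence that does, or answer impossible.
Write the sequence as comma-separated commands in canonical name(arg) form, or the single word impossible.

key: position moved to (0,6) AND the heading swung to E — translation plus rotation needed
start: x=3 y=3 heading=up
step 1 (arc(left, 3)): x=0 y=6 heading=left
step 2 (spin(left)): x=0 y=6 heading=down
step 3 (spin(left)): x=0 y=6 heading=right
no other 3-command option fits: unique.

arc(left, 3), spin(left), spin(left)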